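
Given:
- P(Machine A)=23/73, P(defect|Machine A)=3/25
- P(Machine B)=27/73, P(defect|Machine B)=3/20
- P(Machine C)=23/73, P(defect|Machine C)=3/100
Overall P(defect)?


P(B) = Σ P(B|Aᵢ)×P(Aᵢ)
  3/25×23/73 = 69/1825
  3/20×27/73 = 81/1460
  3/100×23/73 = 69/7300
Sum = 15/146

P(defect) = 15/146 ≈ 10.27%


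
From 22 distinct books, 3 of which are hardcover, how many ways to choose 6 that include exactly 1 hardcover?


Choose 1 of the 3 hardcovers and 5 of the other 19 books:
C(3,1)×C(19,5) = 3×11628 = 34884

34884


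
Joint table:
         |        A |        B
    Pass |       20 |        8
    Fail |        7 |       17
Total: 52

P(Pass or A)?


P(Pass∨A) = P(Pass) + P(A) - P(Pass∧A)
= (28 + 27 - 20)/52 = 35/52

P = 35/52 ≈ 67.31%


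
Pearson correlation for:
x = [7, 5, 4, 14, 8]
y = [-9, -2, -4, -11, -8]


n=5, Σx=38, Σy=-34, Σxy=-307, Σx²=350, Σy²=286
r = (5×(-307) - 38×(-34))/√((5×350 - 38²)(5×286 - (-34)²))
= -243/√(306×274) = -243/√83844 ≈ -243/289.5583 ≈ -0.8392

r ≈ -0.8392


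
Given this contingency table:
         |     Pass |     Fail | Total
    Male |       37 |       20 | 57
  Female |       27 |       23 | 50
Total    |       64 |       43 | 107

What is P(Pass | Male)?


P(Pass | Male) = 37/(37+20) = 37/57

P(Pass|Male) = 37/57 ≈ 64.91%


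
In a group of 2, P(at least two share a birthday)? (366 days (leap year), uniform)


P(all different) = Π(366-i)/366 for i=0..1
= 0.997268
P(match) = 1 - 0.997268 = 0.002732

P ≈ 0.0027 ≈ 0.27%


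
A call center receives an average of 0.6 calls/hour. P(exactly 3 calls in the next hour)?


Poisson(λ=0.6): P(X=3) = e^(-λ)×λ^k/k!
= e^(-0.6) × 0.6^3 / 3!
≈ 0.5488116361 × 0.216 / 6 ≈ 0.019757

P(X=3) ≈ 0.019757 ≈ 1.98%


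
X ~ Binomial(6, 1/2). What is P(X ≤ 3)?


P(X ≤ 3) = Σ P(X=i) for i=0..3
P(X=0) = 1/64
P(X=1) = 3/32
P(X=2) = 15/64
P(X=3) = 5/16
Sum = 21/32

P(X ≤ 3) = 21/32 ≈ 65.62%


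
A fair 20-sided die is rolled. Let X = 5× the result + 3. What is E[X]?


E[die] = (1+20)/2 = 21/2
E[X] = 5×21/2 + 3 = 111/2

E[X] = 111/2


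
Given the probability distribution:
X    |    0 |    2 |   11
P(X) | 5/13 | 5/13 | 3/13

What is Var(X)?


E[X] = 43/13
E[X²] = 383/13
Var(X) = E[X²] - (E[X])² = 383/13 - 1849/169 = 3130/169

Var(X) = 3130/169 ≈ 18.5207


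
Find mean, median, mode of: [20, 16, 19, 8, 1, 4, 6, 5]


Sorted: [1, 4, 5, 6, 8, 16, 19, 20]
Mean = 79/8
Median = 7
Freq: {20: 1, 16: 1, 19: 1, 8: 1, 1: 1, 4: 1, 6: 1, 5: 1}
Mode: No mode

Mean=79/8, Median=7, Mode=No mode


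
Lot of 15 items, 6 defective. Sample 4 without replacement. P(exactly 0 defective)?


Hypergeometric: C(6,0)×C(9,4)/C(15,4)
= 1×126/1365 = 6/65

P(X=0) = 6/65 ≈ 9.23%


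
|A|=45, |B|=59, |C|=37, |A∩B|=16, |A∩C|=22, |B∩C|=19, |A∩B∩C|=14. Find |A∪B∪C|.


|A∪B∪C| = 45+59+37-16-22-19+14 = 98

|A∪B∪C| = 98


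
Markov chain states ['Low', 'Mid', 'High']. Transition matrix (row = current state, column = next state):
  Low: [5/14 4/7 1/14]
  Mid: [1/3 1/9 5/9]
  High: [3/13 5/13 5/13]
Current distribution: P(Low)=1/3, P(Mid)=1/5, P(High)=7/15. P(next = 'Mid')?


P(next=Mid) = Σᵢ P(now=i)×P(i→Mid)
= 1/3×4/7 + 1/5×1/9 + 7/15×5/13
= 4/21 + 1/45 + 7/39 = 1606/4095

P = 1606/4095 ≈ 0.3922


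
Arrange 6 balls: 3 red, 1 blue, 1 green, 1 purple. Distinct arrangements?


6!/(3!×1!×1!×1!) = 120

120


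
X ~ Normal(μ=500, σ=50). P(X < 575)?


z = (575-500)/50 = 1.5
P(Z < 1.5) = 0.9332

P(X < 575) ≈ 0.9332


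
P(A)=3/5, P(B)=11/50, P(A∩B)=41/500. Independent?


P(A)×P(B) = 33/250
P(A∩B) = 41/500
Not equal → NOT independent

No, not independent


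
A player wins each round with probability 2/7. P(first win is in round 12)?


Geometric: P(X=12) = (1-p)^(k-1)×p = (5/7)^11×2/7 = 97656250/13841287201

P(X=12) = 97656250/13841287201 ≈ 0.71%


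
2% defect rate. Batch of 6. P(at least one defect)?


P(all good) = (49/50)^6 = 13841287201/15625000000
P(≥1 defect) = 1783712799/15625000000

P = 1783712799/15625000000 ≈ 11.42%


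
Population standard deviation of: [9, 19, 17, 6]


Mean = 51/4
  (9-51/4)²=225/16
  (19-51/4)²=625/16
  (17-51/4)²=289/16
  (6-51/4)²=729/16
Σ(x-μ)² = 467/4
σ² = (467/4)/4 = 467/16

σ = √(467/16) ≈ 5.4025


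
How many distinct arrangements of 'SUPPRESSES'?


Letters: 10, freq: {'S': 4, 'U': 1, 'P': 2, 'R': 1, 'E': 2}
10!/(4!×1!×2!×1!×2!) = 3628800/96 = 37800

37800


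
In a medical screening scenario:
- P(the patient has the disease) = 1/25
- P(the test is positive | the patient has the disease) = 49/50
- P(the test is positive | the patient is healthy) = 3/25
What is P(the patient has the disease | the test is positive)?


Using Bayes' theorem:
P(A|B) = P(B|A)·P(A) / P(B)

P(the test is positive) = 49/50 × 1/25 + 3/25 × 24/25
= 49/1250 + 72/625 = 193/1250

P(the patient has the disease|the test is positive) = (49/1250) / (193/1250) = 49/193

P(the patient has the disease|the test is positive) = 49/193 ≈ 25.39%


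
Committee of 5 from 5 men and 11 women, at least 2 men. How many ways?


Count by #men:
  2M,3W: C(5,2)×C(11,3)=1650
  3M,2W: C(5,3)×C(11,2)=550
  4M,1W: C(5,4)×C(11,1)=55
  5M,0W: C(5,5)×C(11,0)=1
Total = 2256

2256


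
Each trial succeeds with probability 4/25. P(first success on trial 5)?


Geometric: P(X=5) = (1-p)^(k-1)×p = (21/25)^4×4/25 = 777924/9765625

P(X=5) = 777924/9765625 ≈ 7.97%


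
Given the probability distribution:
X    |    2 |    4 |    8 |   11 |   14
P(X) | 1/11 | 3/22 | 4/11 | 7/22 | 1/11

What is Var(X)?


E[X] = 185/22
E[X²] = 1807/22
Var(X) = E[X²] - (E[X])² = 1807/22 - 34225/484 = 5529/484

Var(X) = 5529/484 ≈ 11.4236


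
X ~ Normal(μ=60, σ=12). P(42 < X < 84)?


z₁=(42-60)/12=-1.5, z₂=(84-60)/12=2.0
P = Φ(2.0) - Φ(-1.5) = 0.977250 - 0.066807 = 0.910443 ≈ 0.9104

P(42 < X < 84) ≈ 0.9104


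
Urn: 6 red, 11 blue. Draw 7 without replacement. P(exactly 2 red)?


Hypergeometric: C(6,2)×C(11,5)/C(17,7)
= 15×462/19448 = 315/884

P(X=2) = 315/884 ≈ 35.63%


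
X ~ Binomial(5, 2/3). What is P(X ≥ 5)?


P(X ≥ 5) = Σ P(X=i) for i=5..5
P(X=5) = 32/243
Sum = 32/243

P(X ≥ 5) = 32/243 ≈ 13.17%


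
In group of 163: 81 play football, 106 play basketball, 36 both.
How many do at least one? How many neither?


|A∪B| = 81+106-36 = 151
Neither = 163-151 = 12

At least one: 151; Neither: 12


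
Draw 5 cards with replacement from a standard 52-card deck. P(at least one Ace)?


P(not a Ace) = 48/52 = 12/13
P(none in 5 draws) = (12/13)^5 = 248832/371293
P(≥1 Ace) = 1 - 248832/371293 = 122461/371293

P = 122461/371293 ≈ 32.98%


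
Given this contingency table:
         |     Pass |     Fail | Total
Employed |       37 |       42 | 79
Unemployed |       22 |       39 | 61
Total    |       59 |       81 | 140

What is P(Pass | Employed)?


P(Pass | Employed) = 37/(37+42) = 37/79

P(Pass|Employed) = 37/79 ≈ 46.84%


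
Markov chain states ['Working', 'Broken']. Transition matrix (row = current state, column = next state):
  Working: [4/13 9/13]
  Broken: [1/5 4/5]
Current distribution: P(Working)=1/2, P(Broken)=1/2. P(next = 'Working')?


P(next=Working) = Σᵢ P(now=i)×P(i→Working)
= 1/2×4/13 + 1/2×1/5
= 2/13 + 1/10 = 33/130

P = 33/130 ≈ 0.2538


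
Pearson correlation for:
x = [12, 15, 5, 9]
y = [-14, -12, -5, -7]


n=4, Σx=41, Σy=-38, Σxy=-436, Σx²=475, Σy²=414
r = (4×(-436) - 41×(-38))/√((4×475 - 41²)(4×414 - (-38)²))
= -186/√(219×212) = -186/√46428 ≈ -186/215.4716 ≈ -0.8632

r ≈ -0.8632


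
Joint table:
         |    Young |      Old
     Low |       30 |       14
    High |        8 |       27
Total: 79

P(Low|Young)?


P(Low|Young) = 30/(30+8) = 30/38 = 15/19

P = 15/19 ≈ 78.95%


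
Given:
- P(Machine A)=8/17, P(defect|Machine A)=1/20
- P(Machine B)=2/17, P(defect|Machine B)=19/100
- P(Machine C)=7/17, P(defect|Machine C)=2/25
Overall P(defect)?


P(B) = Σ P(B|Aᵢ)×P(Aᵢ)
  1/20×8/17 = 2/85
  19/100×2/17 = 19/850
  2/25×7/17 = 14/425
Sum = 67/850

P(defect) = 67/850 ≈ 7.88%


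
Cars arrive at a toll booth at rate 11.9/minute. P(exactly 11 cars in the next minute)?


Poisson(λ=11.9): P(X=11) = e^(-λ)×λ^k/k!
= e^(-11.9) × 11.9^11 / 11!
≈ 6.790404807e-06 × 677667371024 / 39916800 ≈ 0.115281

P(X=11) ≈ 0.115281 ≈ 11.53%


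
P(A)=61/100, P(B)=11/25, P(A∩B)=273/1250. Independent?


P(A)×P(B) = 671/2500
P(A∩B) = 273/1250
Not equal → NOT independent

No, not independent


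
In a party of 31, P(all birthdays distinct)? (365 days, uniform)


P(all different) = Π(365-i)/365 for i=0..30
= (365/365)×(364/365)×...×(335/365)
= 0.269545

P ≈ 0.2695 ≈ 26.95%


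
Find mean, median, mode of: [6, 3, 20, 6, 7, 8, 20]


Sorted: [3, 6, 6, 7, 8, 20, 20]
Mean = 70/7 = 10
Median = 7
Freq: {6: 2, 3: 1, 20: 2, 7: 1, 8: 1}
Mode: [6, 20]

Mean=10, Median=7, Mode=[6, 20]


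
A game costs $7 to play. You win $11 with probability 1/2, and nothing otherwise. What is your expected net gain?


E[gain] = (11-7)×1/2 + (-7)×1/2
= 2 - 7/2 = -3/2

Expected net gain = $-3/2 ≈ $-1.50


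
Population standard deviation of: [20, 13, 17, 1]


Mean = 51/4
  (20-51/4)²=841/16
  (13-51/4)²=1/16
  (17-51/4)²=289/16
  (1-51/4)²=2209/16
Σ(x-μ)² = 835/4
σ² = (835/4)/4 = 835/16

σ = √(835/16) ≈ 7.2241


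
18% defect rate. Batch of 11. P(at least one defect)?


P(all good) = (41/50)^11 = 550329031716248441/4882812500000000000
P(≥1 defect) = 4332483468283751559/4882812500000000000

P = 4332483468283751559/4882812500000000000 ≈ 88.73%


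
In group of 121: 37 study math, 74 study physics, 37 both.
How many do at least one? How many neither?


|A∪B| = 37+74-37 = 74
Neither = 121-74 = 47

At least one: 74; Neither: 47


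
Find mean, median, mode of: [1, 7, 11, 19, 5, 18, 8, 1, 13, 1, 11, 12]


Sorted: [1, 1, 1, 5, 7, 8, 11, 11, 12, 13, 18, 19]
Mean = 107/12
Median = 19/2
Freq: {1: 3, 7: 1, 11: 2, 19: 1, 5: 1, 18: 1, 8: 1, 13: 1, 12: 1}
Mode: [1]

Mean=107/12, Median=19/2, Mode=1


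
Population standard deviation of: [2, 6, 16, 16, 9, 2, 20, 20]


Mean = 91/8
  (2-91/8)²=5625/64
  (6-91/8)²=1849/64
  (16-91/8)²=1369/64
  (16-91/8)²=1369/64
  (9-91/8)²=361/64
  (2-91/8)²=5625/64
  (20-91/8)²=4761/64
  (20-91/8)²=4761/64
Σ(x-μ)² = 3215/8
σ² = (3215/8)/8 = 3215/64

σ = √(3215/64) ≈ 7.0876


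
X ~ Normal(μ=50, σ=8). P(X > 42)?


z = (42-50)/8 = -1.0
P(X > 42) = 1 - P(Z ≤ -1.0) = 1 - 0.1587 = 0.8413

P(X > 42) ≈ 0.8413


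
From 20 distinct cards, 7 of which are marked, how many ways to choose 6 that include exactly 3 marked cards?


Choose 3 of the 7 marked cards and 3 of the other 13 cards:
C(7,3)×C(13,3) = 35×286 = 10010

10010


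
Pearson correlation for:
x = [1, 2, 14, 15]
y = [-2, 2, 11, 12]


n=4, Σx=32, Σy=23, Σxy=336, Σx²=426, Σy²=273
r = (4×336 - 32×23)/√((4×426 - 32²)(4×273 - 23²))
= 608/√(680×563) = 608/√382840 ≈ 608/618.7407 ≈ 0.9826

r ≈ 0.9826


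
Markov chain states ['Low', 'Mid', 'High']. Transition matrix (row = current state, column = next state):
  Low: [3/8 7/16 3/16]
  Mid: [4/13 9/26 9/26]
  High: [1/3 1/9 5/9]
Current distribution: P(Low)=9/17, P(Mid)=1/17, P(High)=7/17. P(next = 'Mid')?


P(next=Mid) = Σᵢ P(now=i)×P(i→Mid)
= 9/17×7/16 + 1/17×9/26 + 7/17×1/9
= 63/272 + 9/442 + 7/153 = 9475/31824

P = 9475/31824 ≈ 0.2977


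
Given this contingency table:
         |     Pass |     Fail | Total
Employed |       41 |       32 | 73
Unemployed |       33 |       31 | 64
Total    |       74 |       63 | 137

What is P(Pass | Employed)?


P(Pass | Employed) = 41/(41+32) = 41/73

P(Pass|Employed) = 41/73 ≈ 56.16%


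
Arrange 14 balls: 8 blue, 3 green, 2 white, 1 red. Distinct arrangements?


14!/(8!×3!×2!×1!) = 180180

180180


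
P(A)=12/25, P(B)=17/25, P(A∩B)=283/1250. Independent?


P(A)×P(B) = 204/625
P(A∩B) = 283/1250
Not equal → NOT independent

No, not independent


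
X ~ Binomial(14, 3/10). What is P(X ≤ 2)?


P(X ≤ 2) = Σ P(X=i) for i=0..2
P(X=0) = 678223072849/100000000000000
P(X=1) = 2034669218547/50000000000000
P(X=2) = 11336014217619/100000000000000
Sum = 8041787863781/50000000000000

P(X ≤ 2) = 8041787863781/50000000000000 ≈ 16.08%


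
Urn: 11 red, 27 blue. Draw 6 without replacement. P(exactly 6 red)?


Hypergeometric: C(11,6)×C(27,0)/C(38,6)
= 462×1/2760681 = 2/11951

P(X=6) = 2/11951 ≈ 0.02%


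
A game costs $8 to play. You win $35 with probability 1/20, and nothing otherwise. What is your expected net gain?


E[gain] = (35-8)×1/20 + (-8)×19/20
= 27/20 - 38/5 = -25/4

Expected net gain = $-25/4 ≈ $-6.25


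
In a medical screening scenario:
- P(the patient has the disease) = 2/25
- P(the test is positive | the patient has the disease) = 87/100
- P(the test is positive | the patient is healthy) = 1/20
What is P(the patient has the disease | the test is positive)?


Using Bayes' theorem:
P(A|B) = P(B|A)·P(A) / P(B)

P(the test is positive) = 87/100 × 2/25 + 1/20 × 23/25
= 87/1250 + 23/500 = 289/2500

P(the patient has the disease|the test is positive) = (87/1250) / (289/2500) = 174/289

P(the patient has the disease|the test is positive) = 174/289 ≈ 60.21%


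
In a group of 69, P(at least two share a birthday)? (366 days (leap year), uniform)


P(all different) = Π(366-i)/366 for i=0..68
= 0.001057
P(match) = 1 - 0.001057 = 0.998943

P ≈ 0.9989 ≈ 99.89%


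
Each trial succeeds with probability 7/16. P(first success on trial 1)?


Geometric: P(X=1) = (1-p)^(k-1)×p = (9/16)^0×7/16 = 7/16

P(X=1) = 7/16 ≈ 43.75%


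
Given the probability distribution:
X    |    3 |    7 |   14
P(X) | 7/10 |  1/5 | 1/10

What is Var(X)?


E[X] = 49/10
E[X²] = 357/10
Var(X) = E[X²] - (E[X])² = 357/10 - 2401/100 = 1169/100

Var(X) = 1169/100 ≈ 11.6900


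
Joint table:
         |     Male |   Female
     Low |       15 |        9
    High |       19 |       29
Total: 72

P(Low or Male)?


P(Low∨Male) = P(Low) + P(Male) - P(Low∧Male)
= (24 + 34 - 15)/72 = 43/72

P = 43/72 ≈ 59.72%


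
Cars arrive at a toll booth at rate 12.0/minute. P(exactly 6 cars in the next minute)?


Poisson(λ=12.0): P(X=6) = e^(-λ)×λ^k/k!
= e^(-12.0) × 12.0^6 / 6!
≈ 6.144212353e-06 × 2985984 / 720 ≈ 0.025481

P(X=6) ≈ 0.025481 ≈ 2.55%


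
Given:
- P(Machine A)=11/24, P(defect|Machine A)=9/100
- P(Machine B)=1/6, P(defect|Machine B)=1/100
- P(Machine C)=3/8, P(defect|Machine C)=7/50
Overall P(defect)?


P(B) = Σ P(B|Aᵢ)×P(Aᵢ)
  9/100×11/24 = 33/800
  1/100×1/6 = 1/600
  7/50×3/8 = 21/400
Sum = 229/2400

P(defect) = 229/2400 ≈ 9.54%


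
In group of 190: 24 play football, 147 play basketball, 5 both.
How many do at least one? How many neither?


|A∪B| = 24+147-5 = 166
Neither = 190-166 = 24

At least one: 166; Neither: 24


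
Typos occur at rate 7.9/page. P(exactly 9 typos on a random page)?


Poisson(λ=7.9): P(X=9) = e^(-λ)×λ^k/k!
= e^(-7.9) × 7.9^9 / 9!
≈ 0.0003707435405 × 119851595.983 / 362880 ≈ 0.122449

P(X=9) ≈ 0.122449 ≈ 12.24%


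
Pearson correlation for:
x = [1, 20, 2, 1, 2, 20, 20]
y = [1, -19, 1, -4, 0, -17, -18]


n=7, Σx=66, Σy=-56, Σxy=-1081, Σx²=1210, Σy²=992
r = (7×(-1081) - 66×(-56))/√((7×1210 - 66²)(7×992 - (-56)²))
= -3871/√(4114×3808) = -3871/√15666112 ≈ -3871/3958.0440 ≈ -0.9780

r ≈ -0.9780


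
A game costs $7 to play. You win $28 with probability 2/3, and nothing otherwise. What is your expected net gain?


E[gain] = (28-7)×2/3 + (-7)×1/3
= 14 - 7/3 = 35/3

Expected net gain = $35/3 ≈ $11.67


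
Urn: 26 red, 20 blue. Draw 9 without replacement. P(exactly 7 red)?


Hypergeometric: C(26,7)×C(20,2)/C(46,9)
= 657800×190/1101716330 = 200/1763

P(X=7) = 200/1763 ≈ 11.34%


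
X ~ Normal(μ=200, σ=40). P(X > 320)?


z = (320-200)/40 = 3.0
P(X > 320) = 1 - P(Z ≤ 3.0) = 1 - 0.9987 = 0.0013

P(X > 320) ≈ 0.0013


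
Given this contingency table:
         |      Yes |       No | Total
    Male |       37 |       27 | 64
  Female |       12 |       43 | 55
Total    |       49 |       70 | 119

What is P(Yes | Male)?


P(Yes | Male) = 37/(37+27) = 37/64

P(Yes|Male) = 37/64 ≈ 57.81%


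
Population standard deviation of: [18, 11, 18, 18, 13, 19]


Mean = 97/6
  (18-97/6)²=121/36
  (11-97/6)²=961/36
  (18-97/6)²=121/36
  (18-97/6)²=121/36
  (13-97/6)²=361/36
  (19-97/6)²=289/36
Σ(x-μ)² = 329/6
σ² = (329/6)/6 = 329/36

σ = √(329/36) ≈ 3.0231


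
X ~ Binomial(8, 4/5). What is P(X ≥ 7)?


P(X ≥ 7) = Σ P(X=i) for i=7..8
P(X=7) = 131072/390625
P(X=8) = 65536/390625
Sum = 196608/390625

P(X ≥ 7) = 196608/390625 ≈ 50.33%


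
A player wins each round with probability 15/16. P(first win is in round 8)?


Geometric: P(X=8) = (1-p)^(k-1)×p = (1/16)^7×15/16 = 15/4294967296

P(X=8) = 15/4294967296 ≈ 0.00%


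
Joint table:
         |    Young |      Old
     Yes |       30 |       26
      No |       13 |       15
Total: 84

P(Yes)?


P(Yes) = (30+26)/84 = 56/84 = 2/3

P(Yes) = 2/3 ≈ 66.67%


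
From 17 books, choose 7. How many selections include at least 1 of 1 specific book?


Complement: C(17,7) - C(16,7) = 19448 - 11440 = 8008

8008


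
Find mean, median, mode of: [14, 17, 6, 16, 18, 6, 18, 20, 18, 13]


Sorted: [6, 6, 13, 14, 16, 17, 18, 18, 18, 20]
Mean = 146/10 = 73/5
Median = 33/2
Freq: {14: 1, 17: 1, 6: 2, 16: 1, 18: 3, 20: 1, 13: 1}
Mode: [18]

Mean=73/5, Median=33/2, Mode=18


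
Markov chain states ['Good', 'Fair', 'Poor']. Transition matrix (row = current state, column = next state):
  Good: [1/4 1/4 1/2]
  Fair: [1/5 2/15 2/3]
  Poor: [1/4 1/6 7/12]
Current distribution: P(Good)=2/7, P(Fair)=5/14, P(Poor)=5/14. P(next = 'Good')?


P(next=Good) = Σᵢ P(now=i)×P(i→Good)
= 2/7×1/4 + 5/14×1/5 + 5/14×1/4
= 1/14 + 1/14 + 5/56 = 13/56

P = 13/56 ≈ 0.2321


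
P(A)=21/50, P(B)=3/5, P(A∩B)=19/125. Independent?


P(A)×P(B) = 63/250
P(A∩B) = 19/125
Not equal → NOT independent

No, not independent


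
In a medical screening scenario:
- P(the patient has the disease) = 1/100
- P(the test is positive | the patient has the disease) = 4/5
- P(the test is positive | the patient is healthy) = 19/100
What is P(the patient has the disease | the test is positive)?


Using Bayes' theorem:
P(A|B) = P(B|A)·P(A) / P(B)

P(the test is positive) = 4/5 × 1/100 + 19/100 × 99/100
= 1/125 + 1881/10000 = 1961/10000

P(the patient has the disease|the test is positive) = (1/125) / (1961/10000) = 80/1961

P(the patient has the disease|the test is positive) = 80/1961 ≈ 4.08%


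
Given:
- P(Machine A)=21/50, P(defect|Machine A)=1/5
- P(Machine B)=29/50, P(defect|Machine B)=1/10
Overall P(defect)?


P(B) = Σ P(B|Aᵢ)×P(Aᵢ)
  1/5×21/50 = 21/250
  1/10×29/50 = 29/500
Sum = 71/500

P(defect) = 71/500 ≈ 14.20%


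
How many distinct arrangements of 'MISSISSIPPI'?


Letters: 11, freq: {'M': 1, 'I': 4, 'S': 4, 'P': 2}
11!/(1!×4!×4!×2!) = 39916800/1152 = 34650

34650


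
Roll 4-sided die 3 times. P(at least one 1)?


P(no 1)^3 = (3/4)^3 = 27/64
P(≥1) = 1 - 27/64 = 37/64

P = 37/64 ≈ 57.81%


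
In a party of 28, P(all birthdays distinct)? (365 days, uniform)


P(all different) = Π(365-i)/365 for i=0..27
= (365/365)×(364/365)×...×(338/365)
= 0.345539

P ≈ 0.3455 ≈ 34.55%


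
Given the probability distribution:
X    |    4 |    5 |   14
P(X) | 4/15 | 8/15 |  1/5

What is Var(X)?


E[X] = 98/15
E[X²] = 284/5
Var(X) = E[X²] - (E[X])² = 284/5 - 9604/225 = 3176/225

Var(X) = 3176/225 ≈ 14.1156


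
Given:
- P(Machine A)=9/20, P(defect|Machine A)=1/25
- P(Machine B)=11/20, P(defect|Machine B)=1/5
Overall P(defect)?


P(B) = Σ P(B|Aᵢ)×P(Aᵢ)
  1/25×9/20 = 9/500
  1/5×11/20 = 11/100
Sum = 16/125

P(defect) = 16/125 ≈ 12.80%


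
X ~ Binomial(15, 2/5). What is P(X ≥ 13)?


P(X ≥ 13) = Σ P(X=i) for i=13..15
P(X=13) = 1548288/6103515625
P(X=14) = 147456/6103515625
P(X=15) = 32768/30517578125
Sum = 8511488/30517578125

P(X ≥ 13) = 8511488/30517578125 ≈ 0.03%


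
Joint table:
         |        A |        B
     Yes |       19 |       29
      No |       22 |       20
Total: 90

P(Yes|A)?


P(Yes|A) = 19/(19+22) = 19/41

P = 19/41 ≈ 46.34%


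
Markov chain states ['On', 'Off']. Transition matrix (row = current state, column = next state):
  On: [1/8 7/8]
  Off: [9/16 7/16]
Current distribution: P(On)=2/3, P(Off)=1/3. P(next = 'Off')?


P(next=Off) = Σᵢ P(now=i)×P(i→Off)
= 2/3×7/8 + 1/3×7/16
= 7/12 + 7/48 = 35/48

P = 35/48 ≈ 0.7292


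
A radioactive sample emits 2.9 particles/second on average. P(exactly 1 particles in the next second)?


Poisson(λ=2.9): P(X=1) = e^(-λ)×λ^k/k!
= e^(-2.9) × 2.9^1 / 1!
≈ 0.05502322006 × 2.9 / 1 ≈ 0.159567

P(X=1) ≈ 0.159567 ≈ 15.96%


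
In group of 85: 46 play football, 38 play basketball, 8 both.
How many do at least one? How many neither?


|A∪B| = 46+38-8 = 76
Neither = 85-76 = 9

At least one: 76; Neither: 9


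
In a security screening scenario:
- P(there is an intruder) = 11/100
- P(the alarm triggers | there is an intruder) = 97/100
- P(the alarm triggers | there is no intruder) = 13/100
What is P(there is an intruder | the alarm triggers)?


Using Bayes' theorem:
P(A|B) = P(B|A)·P(A) / P(B)

P(the alarm triggers) = 97/100 × 11/100 + 13/100 × 89/100
= 1067/10000 + 1157/10000 = 139/625

P(there is an intruder|the alarm triggers) = (1067/10000) / (139/625) = 1067/2224

P(there is an intruder|the alarm triggers) = 1067/2224 ≈ 47.98%


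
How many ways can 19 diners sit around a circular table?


Circular arrangements of 19 distinct objects: fix one position to break rotational symmetry.
(n-1)! = 18! = 6402373705728000

6402373705728000


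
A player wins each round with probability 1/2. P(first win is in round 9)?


Geometric: P(X=9) = (1-p)^(k-1)×p = (1/2)^8×1/2 = 1/512

P(X=9) = 1/512 ≈ 0.20%


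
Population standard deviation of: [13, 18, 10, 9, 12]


Mean = 62/5
  (13-62/5)²=9/25
  (18-62/5)²=784/25
  (10-62/5)²=144/25
  (9-62/5)²=289/25
  (12-62/5)²=4/25
Σ(x-μ)² = 246/5
σ² = (246/5)/5 = 246/25

σ = √(246/25) ≈ 3.1369


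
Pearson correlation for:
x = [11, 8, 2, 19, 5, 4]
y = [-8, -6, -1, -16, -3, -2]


n=6, Σx=49, Σy=-36, Σxy=-465, Σx²=591, Σy²=370
r = (6×(-465) - 49×(-36))/√((6×591 - 49²)(6×370 - (-36)²))
= -1026/√(1145×924) = -1026/√1057980 ≈ -1026/1028.5815 ≈ -0.9975

r ≈ -0.9975


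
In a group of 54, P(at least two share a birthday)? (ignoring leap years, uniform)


P(all different) = Π(365-i)/365 for i=0..53
= 0.016123
P(match) = 1 - 0.016123 = 0.983877

P ≈ 0.9839 ≈ 98.39%


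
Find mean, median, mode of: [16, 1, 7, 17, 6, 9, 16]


Sorted: [1, 6, 7, 9, 16, 16, 17]
Mean = 72/7
Median = 9
Freq: {16: 2, 1: 1, 7: 1, 17: 1, 6: 1, 9: 1}
Mode: [16]

Mean=72/7, Median=9, Mode=16


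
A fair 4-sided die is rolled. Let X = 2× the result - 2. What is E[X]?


E[die] = (1+4)/2 = 5/2
E[X] = 2×5/2 - 2 = 3

E[X] = 3


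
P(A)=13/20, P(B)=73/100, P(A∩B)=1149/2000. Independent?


P(A)×P(B) = 949/2000
P(A∩B) = 1149/2000
Not equal → NOT independent

No, not independent


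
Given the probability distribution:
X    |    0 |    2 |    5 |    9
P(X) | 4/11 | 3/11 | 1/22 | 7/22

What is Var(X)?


E[X] = 40/11
E[X²] = 28
Var(X) = E[X²] - (E[X])² = 28 - 1600/121 = 1788/121

Var(X) = 1788/121 ≈ 14.7769


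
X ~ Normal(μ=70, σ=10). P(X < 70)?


z = (70-70)/10 = 0.0
P(Z < 0.0) = 0.5000

P(X < 70) ≈ 0.5000


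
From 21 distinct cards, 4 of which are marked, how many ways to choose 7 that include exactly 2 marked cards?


Choose 2 of the 4 marked cards and 5 of the other 17 cards:
C(4,2)×C(17,5) = 6×6188 = 37128

37128


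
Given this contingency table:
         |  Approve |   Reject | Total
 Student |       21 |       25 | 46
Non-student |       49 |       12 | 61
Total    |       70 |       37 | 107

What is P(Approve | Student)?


P(Approve | Student) = 21/(21+25) = 21/46

P(Approve|Student) = 21/46 ≈ 45.65%


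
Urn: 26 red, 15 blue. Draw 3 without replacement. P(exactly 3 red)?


Hypergeometric: C(26,3)×C(15,0)/C(41,3)
= 2600×1/10660 = 10/41

P(X=3) = 10/41 ≈ 24.39%


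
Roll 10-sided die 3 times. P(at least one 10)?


P(no 10)^3 = (9/10)^3 = 729/1000
P(≥1) = 1 - 729/1000 = 271/1000

P = 271/1000 ≈ 27.10%


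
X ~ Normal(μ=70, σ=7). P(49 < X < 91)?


z₁=(49-70)/7=-3.0, z₂=(91-70)/7=3.0
P = Φ(3.0) - Φ(-3.0) = 0.998650 - 0.001350 = 0.997300 ≈ 0.9973

P(49 < X < 91) ≈ 0.9973


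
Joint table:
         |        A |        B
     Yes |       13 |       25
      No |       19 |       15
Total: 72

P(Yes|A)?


P(Yes|A) = 13/(13+19) = 13/32

P = 13/32 ≈ 40.62%


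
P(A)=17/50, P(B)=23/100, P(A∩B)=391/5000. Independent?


P(A)×P(B) = 391/5000
P(A∩B) = 391/5000
Equal ✓ → Independent

Yes, independent


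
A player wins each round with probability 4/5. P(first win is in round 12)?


Geometric: P(X=12) = (1-p)^(k-1)×p = (1/5)^11×4/5 = 4/244140625

P(X=12) = 4/244140625 ≈ 0.00%


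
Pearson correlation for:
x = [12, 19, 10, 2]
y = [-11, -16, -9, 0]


n=4, Σx=43, Σy=-36, Σxy=-526, Σx²=609, Σy²=458
r = (4×(-526) - 43×(-36))/√((4×609 - 43²)(4×458 - (-36)²))
= -556/√(587×536) = -556/√314632 ≈ -556/560.9207 ≈ -0.9912

r ≈ -0.9912


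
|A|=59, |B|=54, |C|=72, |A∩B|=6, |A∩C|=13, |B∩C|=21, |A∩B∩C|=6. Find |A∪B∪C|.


|A∪B∪C| = 59+54+72-6-13-21+6 = 151

|A∪B∪C| = 151


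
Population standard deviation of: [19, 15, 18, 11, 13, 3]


Mean = 79/6
  (19-79/6)²=1225/36
  (15-79/6)²=121/36
  (18-79/6)²=841/36
  (11-79/6)²=169/36
  (13-79/6)²=1/36
  (3-79/6)²=3721/36
Σ(x-μ)² = 1013/6
σ² = (1013/6)/6 = 1013/36

σ = √(1013/36) ≈ 5.3046


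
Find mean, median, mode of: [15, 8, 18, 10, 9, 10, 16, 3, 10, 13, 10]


Sorted: [3, 8, 9, 10, 10, 10, 10, 13, 15, 16, 18]
Mean = 122/11
Median = 10
Freq: {15: 1, 8: 1, 18: 1, 10: 4, 9: 1, 16: 1, 3: 1, 13: 1}
Mode: [10]

Mean=122/11, Median=10, Mode=10


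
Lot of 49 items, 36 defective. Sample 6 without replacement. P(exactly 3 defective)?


Hypergeometric: C(36,3)×C(13,3)/C(49,6)
= 7140×286/13983816 = 1105/7567

P(X=3) = 1105/7567 ≈ 14.60%


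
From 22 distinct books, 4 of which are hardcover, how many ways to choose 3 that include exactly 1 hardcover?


Choose 1 of the 4 hardcovers and 2 of the other 18 books:
C(4,1)×C(18,2) = 4×153 = 612

612


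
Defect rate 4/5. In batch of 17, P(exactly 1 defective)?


Binomial: P(X=1) = C(17,1)×p^1×(1-p)^16
= 17 × 4/5 × 1/152587890625 = 68/762939453125

P(X=1) = 68/762939453125 ≈ 0.00%


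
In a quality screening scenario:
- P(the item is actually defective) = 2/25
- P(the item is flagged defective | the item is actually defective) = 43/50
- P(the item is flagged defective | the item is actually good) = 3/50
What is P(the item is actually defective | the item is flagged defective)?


Using Bayes' theorem:
P(A|B) = P(B|A)·P(A) / P(B)

P(the item is flagged defective) = 43/50 × 2/25 + 3/50 × 23/25
= 43/625 + 69/1250 = 31/250

P(the item is actually defective|the item is flagged defective) = (43/625) / (31/250) = 86/155

P(the item is actually defective|the item is flagged defective) = 86/155 ≈ 55.48%


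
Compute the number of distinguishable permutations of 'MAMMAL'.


Letters: 6, freq: {'M': 3, 'A': 2, 'L': 1}
6!/(3!×2!×1!) = 720/12 = 60

60


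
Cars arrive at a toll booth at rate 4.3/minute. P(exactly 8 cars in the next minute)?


Poisson(λ=4.3): P(X=8) = e^(-λ)×λ^k/k!
= e^(-4.3) × 4.3^8 / 8!
≈ 0.01356855901 × 116882.002776 / 40320 ≈ 0.039333

P(X=8) ≈ 0.039333 ≈ 3.93%


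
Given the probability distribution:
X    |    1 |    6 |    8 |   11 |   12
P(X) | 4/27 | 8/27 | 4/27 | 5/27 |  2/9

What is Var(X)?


E[X] = 211/27
E[X²] = 2017/27
Var(X) = E[X²] - (E[X])² = 2017/27 - 44521/729 = 9938/729

Var(X) = 9938/729 ≈ 13.6324


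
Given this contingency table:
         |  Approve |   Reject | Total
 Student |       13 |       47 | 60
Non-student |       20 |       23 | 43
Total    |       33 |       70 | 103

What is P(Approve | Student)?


P(Approve | Student) = 13/(13+47) = 13/60

P(Approve|Student) = 13/60 ≈ 21.67%


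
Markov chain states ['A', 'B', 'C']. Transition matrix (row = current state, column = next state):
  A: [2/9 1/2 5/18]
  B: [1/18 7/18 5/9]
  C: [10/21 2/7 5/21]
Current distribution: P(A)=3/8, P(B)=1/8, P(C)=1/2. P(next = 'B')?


P(next=B) = Σᵢ P(now=i)×P(i→B)
= 3/8×1/2 + 1/8×7/18 + 1/2×2/7
= 3/16 + 7/144 + 1/7 = 191/504

P = 191/504 ≈ 0.3790


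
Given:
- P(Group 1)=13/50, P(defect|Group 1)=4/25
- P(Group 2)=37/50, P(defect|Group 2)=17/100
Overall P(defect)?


P(B) = Σ P(B|Aᵢ)×P(Aᵢ)
  4/25×13/50 = 26/625
  17/100×37/50 = 629/5000
Sum = 837/5000

P(defect) = 837/5000 ≈ 16.74%


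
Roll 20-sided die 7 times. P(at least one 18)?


P(no 18)^7 = (19/20)^7 = 893871739/1280000000
P(≥1) = 1 - 893871739/1280000000 = 386128261/1280000000

P = 386128261/1280000000 ≈ 30.17%


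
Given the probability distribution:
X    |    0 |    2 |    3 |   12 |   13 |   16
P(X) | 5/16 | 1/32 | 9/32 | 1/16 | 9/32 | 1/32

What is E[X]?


E[X] = Σ x·P(X=x)
= (0)×(5/16) + (2)×(1/32) + (3)×(9/32) + (12)×(1/16) + (13)×(9/32) + (16)×(1/32)
= 93/16

E[X] = 93/16


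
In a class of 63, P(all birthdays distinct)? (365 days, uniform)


P(all different) = Π(365-i)/365 for i=0..62
= (365/365)×(364/365)×...×(303/365)
= 0.003396

P ≈ 0.0034 ≈ 0.34%


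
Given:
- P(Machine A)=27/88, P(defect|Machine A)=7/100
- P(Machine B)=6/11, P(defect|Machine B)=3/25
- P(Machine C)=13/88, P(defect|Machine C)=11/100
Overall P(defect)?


P(B) = Σ P(B|Aᵢ)×P(Aᵢ)
  7/100×27/88 = 189/8800
  3/25×6/11 = 18/275
  11/100×13/88 = 13/800
Sum = 227/2200

P(defect) = 227/2200 ≈ 10.32%


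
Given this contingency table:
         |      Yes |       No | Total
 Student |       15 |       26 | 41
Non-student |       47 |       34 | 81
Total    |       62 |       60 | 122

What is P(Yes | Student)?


P(Yes | Student) = 15/(15+26) = 15/41

P(Yes|Student) = 15/41 ≈ 36.59%


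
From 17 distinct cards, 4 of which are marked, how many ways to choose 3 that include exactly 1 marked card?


Choose 1 of the 4 marked cards and 2 of the other 13 cards:
C(4,1)×C(13,2) = 4×78 = 312

312


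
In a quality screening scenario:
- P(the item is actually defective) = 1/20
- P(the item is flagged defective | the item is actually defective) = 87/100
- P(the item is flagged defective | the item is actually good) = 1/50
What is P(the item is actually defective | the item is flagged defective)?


Using Bayes' theorem:
P(A|B) = P(B|A)·P(A) / P(B)

P(the item is flagged defective) = 87/100 × 1/20 + 1/50 × 19/20
= 87/2000 + 19/1000 = 1/16

P(the item is actually defective|the item is flagged defective) = (87/2000) / (1/16) = 87/125

P(the item is actually defective|the item is flagged defective) = 87/125 ≈ 69.60%


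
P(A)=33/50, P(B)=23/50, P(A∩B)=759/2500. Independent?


P(A)×P(B) = 759/2500
P(A∩B) = 759/2500
Equal ✓ → Independent

Yes, independent


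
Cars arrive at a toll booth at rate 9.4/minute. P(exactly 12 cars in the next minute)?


Poisson(λ=9.4): P(X=12) = e^(-λ)×λ^k/k!
= e^(-9.4) × 9.4^12 / 12!
≈ 8.272406556e-05 × 475920314814 / 479001600 ≈ 0.082192

P(X=12) ≈ 0.082192 ≈ 8.22%


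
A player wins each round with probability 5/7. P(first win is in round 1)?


Geometric: P(X=1) = (1-p)^(k-1)×p = (2/7)^0×5/7 = 5/7

P(X=1) = 5/7 ≈ 71.43%


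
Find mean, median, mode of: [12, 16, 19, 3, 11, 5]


Sorted: [3, 5, 11, 12, 16, 19]
Mean = 66/6 = 11
Median = 23/2
Freq: {12: 1, 16: 1, 19: 1, 3: 1, 11: 1, 5: 1}
Mode: No mode

Mean=11, Median=23/2, Mode=No mode


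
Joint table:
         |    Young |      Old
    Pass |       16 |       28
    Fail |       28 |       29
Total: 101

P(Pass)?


P(Pass) = (16+28)/101 = 44/101

P(Pass) = 44/101 ≈ 43.56%


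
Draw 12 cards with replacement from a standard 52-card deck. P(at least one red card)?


P(not a red card) = 26/52 = 1/2
P(none in 12 draws) = (1/2)^12 = 1/4096
P(≥1 red card) = 1 - 1/4096 = 4095/4096

P = 4095/4096 ≈ 99.98%


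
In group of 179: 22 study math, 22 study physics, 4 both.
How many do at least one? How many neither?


|A∪B| = 22+22-4 = 40
Neither = 179-40 = 139

At least one: 40; Neither: 139


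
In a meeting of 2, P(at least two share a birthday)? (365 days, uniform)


P(all different) = Π(365-i)/365 for i=0..1
= 0.997260
P(match) = 1 - 0.997260 = 0.002740

P ≈ 0.0027 ≈ 0.27%


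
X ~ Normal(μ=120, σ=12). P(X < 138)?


z = (138-120)/12 = 1.5
P(Z < 1.5) = 0.9332

P(X < 138) ≈ 0.9332


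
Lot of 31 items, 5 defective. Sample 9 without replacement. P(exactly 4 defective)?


Hypergeometric: C(5,4)×C(26,5)/C(31,9)
= 5×65780/20160075 = 44/2697

P(X=4) = 44/2697 ≈ 1.63%


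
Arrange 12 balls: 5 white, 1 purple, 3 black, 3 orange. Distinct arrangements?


12!/(5!×1!×3!×3!) = 110880

110880


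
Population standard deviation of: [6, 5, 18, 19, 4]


Mean = 52/5
  (6-52/5)²=484/25
  (5-52/5)²=729/25
  (18-52/5)²=1444/25
  (19-52/5)²=1849/25
  (4-52/5)²=1024/25
Σ(x-μ)² = 1106/5
σ² = (1106/5)/5 = 1106/25

σ = √(1106/25) ≈ 6.6513


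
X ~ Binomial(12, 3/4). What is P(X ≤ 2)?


P(X ≤ 2) = Σ P(X=i) for i=0..2
P(X=0) = 1/16777216
P(X=1) = 9/4194304
P(X=2) = 297/8388608
Sum = 631/16777216

P(X ≤ 2) = 631/16777216 ≈ 0.00%


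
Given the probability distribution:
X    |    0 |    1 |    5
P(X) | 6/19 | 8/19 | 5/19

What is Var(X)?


E[X] = 33/19
E[X²] = 7
Var(X) = E[X²] - (E[X])² = 7 - 1089/361 = 1438/361

Var(X) = 1438/361 ≈ 3.9834


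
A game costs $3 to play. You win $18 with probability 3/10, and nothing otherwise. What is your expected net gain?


E[gain] = (18-3)×3/10 + (-3)×7/10
= 9/2 - 21/10 = 12/5

Expected net gain = $12/5 ≈ $2.40


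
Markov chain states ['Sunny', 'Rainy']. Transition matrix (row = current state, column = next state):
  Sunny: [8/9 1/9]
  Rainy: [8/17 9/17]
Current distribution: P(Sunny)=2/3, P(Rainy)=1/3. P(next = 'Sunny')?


P(next=Sunny) = Σᵢ P(now=i)×P(i→Sunny)
= 2/3×8/9 + 1/3×8/17
= 16/27 + 8/51 = 344/459

P = 344/459 ≈ 0.7495


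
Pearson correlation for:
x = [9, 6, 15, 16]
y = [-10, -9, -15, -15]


n=4, Σx=46, Σy=-49, Σxy=-609, Σx²=598, Σy²=631
r = (4×(-609) - 46×(-49))/√((4×598 - 46²)(4×631 - (-49)²))
= -182/√(276×123) = -182/√33948 ≈ -182/184.2498 ≈ -0.9878

r ≈ -0.9878


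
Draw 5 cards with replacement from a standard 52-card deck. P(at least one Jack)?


P(not a Jack) = 48/52 = 12/13
P(none in 5 draws) = (12/13)^5 = 248832/371293
P(≥1 Jack) = 1 - 248832/371293 = 122461/371293

P = 122461/371293 ≈ 32.98%


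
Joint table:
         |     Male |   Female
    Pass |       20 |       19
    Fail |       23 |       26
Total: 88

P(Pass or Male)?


P(Pass∨Male) = P(Pass) + P(Male) - P(Pass∧Male)
= (39 + 43 - 20)/88 = 62/88 = 31/44

P = 31/44 ≈ 70.45%


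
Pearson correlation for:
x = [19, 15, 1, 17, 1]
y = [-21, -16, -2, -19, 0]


n=5, Σx=53, Σy=-58, Σxy=-964, Σx²=877, Σy²=1062
r = (5×(-964) - 53×(-58))/√((5×877 - 53²)(5×1062 - (-58)²))
= -1746/√(1576×1946) = -1746/√3066896 ≈ -1746/1751.2555 ≈ -0.9970

r ≈ -0.9970


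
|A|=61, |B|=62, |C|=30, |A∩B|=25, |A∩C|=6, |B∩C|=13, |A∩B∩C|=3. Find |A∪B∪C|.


|A∪B∪C| = 61+62+30-25-6-13+3 = 112

|A∪B∪C| = 112


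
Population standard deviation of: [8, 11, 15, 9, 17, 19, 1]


Mean = 80/7
  (8-80/7)²=576/49
  (11-80/7)²=9/49
  (15-80/7)²=625/49
  (9-80/7)²=289/49
  (17-80/7)²=1521/49
  (19-80/7)²=2809/49
  (1-80/7)²=5329/49
Σ(x-μ)² = 1594/7
σ² = (1594/7)/7 = 1594/49

σ = √(1594/49) ≈ 5.7036


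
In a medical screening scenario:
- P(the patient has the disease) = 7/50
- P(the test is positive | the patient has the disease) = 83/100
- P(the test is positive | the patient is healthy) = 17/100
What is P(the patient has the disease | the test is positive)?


Using Bayes' theorem:
P(A|B) = P(B|A)·P(A) / P(B)

P(the test is positive) = 83/100 × 7/50 + 17/100 × 43/50
= 581/5000 + 731/5000 = 164/625

P(the patient has the disease|the test is positive) = (581/5000) / (164/625) = 581/1312

P(the patient has the disease|the test is positive) = 581/1312 ≈ 44.28%


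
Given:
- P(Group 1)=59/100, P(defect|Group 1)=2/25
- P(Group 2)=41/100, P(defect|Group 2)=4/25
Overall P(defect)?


P(B) = Σ P(B|Aᵢ)×P(Aᵢ)
  2/25×59/100 = 59/1250
  4/25×41/100 = 41/625
Sum = 141/1250

P(defect) = 141/1250 ≈ 11.28%


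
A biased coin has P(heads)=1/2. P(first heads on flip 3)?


Geometric: P(X=3) = (1-p)^(k-1)×p = (1/2)^2×1/2 = 1/8

P(X=3) = 1/8 ≈ 12.50%


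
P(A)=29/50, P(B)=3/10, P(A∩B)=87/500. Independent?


P(A)×P(B) = 87/500
P(A∩B) = 87/500
Equal ✓ → Independent

Yes, independent


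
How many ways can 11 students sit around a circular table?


Circular arrangements of 11 distinct objects: fix one position to break rotational symmetry.
(n-1)! = 10! = 3628800

3628800


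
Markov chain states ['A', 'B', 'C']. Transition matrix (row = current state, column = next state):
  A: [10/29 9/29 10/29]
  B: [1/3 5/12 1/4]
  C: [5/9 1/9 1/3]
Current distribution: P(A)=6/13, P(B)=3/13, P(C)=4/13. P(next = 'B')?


P(next=B) = Σᵢ P(now=i)×P(i→B)
= 6/13×9/29 + 3/13×5/12 + 4/13×1/9
= 54/377 + 5/52 + 4/117 = 3713/13572

P = 3713/13572 ≈ 0.2736


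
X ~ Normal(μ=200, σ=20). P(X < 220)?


z = (220-200)/20 = 1.0
P(Z < 1.0) = 0.8413

P(X < 220) ≈ 0.8413


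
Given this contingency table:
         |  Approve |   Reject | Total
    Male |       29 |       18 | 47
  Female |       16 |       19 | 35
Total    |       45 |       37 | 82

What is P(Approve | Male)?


P(Approve | Male) = 29/(29+18) = 29/47

P(Approve|Male) = 29/47 ≈ 61.70%


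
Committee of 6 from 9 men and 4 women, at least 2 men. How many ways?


Count by #men:
  2M,4W: C(9,2)×C(4,4)=36
  3M,3W: C(9,3)×C(4,3)=336
  4M,2W: C(9,4)×C(4,2)=756
  5M,1W: C(9,5)×C(4,1)=504
  6M,0W: C(9,6)×C(4,0)=84
Total = 1716

1716


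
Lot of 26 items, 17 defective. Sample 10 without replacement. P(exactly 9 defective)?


Hypergeometric: C(17,9)×C(9,1)/C(26,10)
= 24310×9/5311735 = 18/437

P(X=9) = 18/437 ≈ 4.12%


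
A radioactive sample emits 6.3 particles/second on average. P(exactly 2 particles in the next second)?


Poisson(λ=6.3): P(X=2) = e^(-λ)×λ^k/k!
= e^(-6.3) × 6.3^2 / 2!
≈ 0.001836304777 × 39.69 / 2 ≈ 0.036441

P(X=2) ≈ 0.036441 ≈ 3.64%


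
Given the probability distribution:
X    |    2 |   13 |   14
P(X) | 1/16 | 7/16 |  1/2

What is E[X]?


E[X] = Σ x·P(X=x)
= (2)×(1/16) + (13)×(7/16) + (14)×(1/2)
= 205/16

E[X] = 205/16


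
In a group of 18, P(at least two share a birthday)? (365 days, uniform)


P(all different) = Π(365-i)/365 for i=0..17
= 0.653089
P(match) = 1 - 0.653089 = 0.346911

P ≈ 0.3469 ≈ 34.69%


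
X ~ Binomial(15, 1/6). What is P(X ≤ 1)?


P(X ≤ 1) = Σ P(X=i) for i=0..1
P(X=0) = 30517578125/470184984576
P(X=1) = 30517578125/156728328192
Sum = 30517578125/117546246144

P(X ≤ 1) = 30517578125/117546246144 ≈ 25.96%
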